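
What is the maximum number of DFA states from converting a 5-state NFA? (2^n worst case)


NFA has 5 states
Subset construction: each DFA state = subset of NFA states
Maximum subsets = 2^5
2^5 = 32

32


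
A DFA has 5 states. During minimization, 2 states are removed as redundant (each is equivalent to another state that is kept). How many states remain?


Original DFA: 5 states
Redundant states removed: 2
Minimized states = original - removed
= 5 - 2
= 3

3


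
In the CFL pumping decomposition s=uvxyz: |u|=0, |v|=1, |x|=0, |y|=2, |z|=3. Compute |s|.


|s| = |u| + |v| + |x| + |y| + |z|
= 0 + 1 + 0 + 2 + 3
= 1 + 0 + 5
= 1 + 5
= 6

6


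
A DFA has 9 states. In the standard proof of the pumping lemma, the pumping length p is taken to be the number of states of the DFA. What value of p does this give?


Pumping lemma for regular languages (standard proof):
Take p = |Q|, the number of DFA states.
Any string of length >= |Q| passes through |Q|+1 states while reading its first |Q| symbols,
so by pigeonhole some state repeats, giving the loop that can be pumped.
Here |Q| = 9
Therefore the proof uses p = 9

9


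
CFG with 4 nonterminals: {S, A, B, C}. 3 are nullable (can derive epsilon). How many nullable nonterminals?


Nonterminals: {S, A, B, C}
A nonterminal is nullable if it can derive epsilon
Counting nullable nonterminals: 3
Total nullable = 3

3


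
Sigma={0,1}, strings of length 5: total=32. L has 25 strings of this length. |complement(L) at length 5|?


Alphabet: {0,1}
String length: 5
Total strings of length 5 = 2^5 = 32
Strings in L = 25
Complement = total - |L|
= 32 - 25
= 7

7


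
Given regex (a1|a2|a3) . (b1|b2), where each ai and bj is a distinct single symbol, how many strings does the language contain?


First group: 3 alternatives
Second group: 2 alternatives
Concatenation: each choice from group 1 pairs with each from group 2
Total = 3 x 2 = 6

6


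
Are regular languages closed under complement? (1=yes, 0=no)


Regular languages are closed under:
- Union (DFA product construction)
- Intersection (DFA product construction)
- Complement (swap accept/reject states)
- Concatenation (NFA construction)
- Kleene star (NFA construction)
complement is in this list
Therefore: closed

1


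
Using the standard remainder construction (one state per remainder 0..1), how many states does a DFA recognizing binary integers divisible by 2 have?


Divisibility by 2 is tracked via the remainder mod 2: 0, 1, ..., 1
The construction assigns one state to each remainder
Number of remainders = 2

2


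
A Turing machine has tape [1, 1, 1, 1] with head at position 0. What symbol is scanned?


Tape: [1, 1, 1, 1]
Positions: 0 1 2 3
Values:    1 1 1 1
Head at position 0
tape[0] = 1

1


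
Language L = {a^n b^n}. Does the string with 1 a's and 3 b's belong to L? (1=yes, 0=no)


Language requires equal numbers of a's and b's
PDA pushes for each 'a', pops for each 'b'
Number of a's = 1
Number of b's = 3
1 != 3 -> Reject

0


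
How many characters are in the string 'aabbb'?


String: 'aabbb'
Counting characters:
  'a' appears 2 time(s)
  'b' appears 3 time(s)
Total length = 2 + 3 = 5

5


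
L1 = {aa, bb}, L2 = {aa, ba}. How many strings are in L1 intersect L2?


L1 = {aa, bb}
L2 = {aa, ba}
Checking each string in L1 against L2:
  'aa': in L2? Yes
  'bb': in L2? No
Intersection = {aa}
|L1 ∩ L2| = 1

1


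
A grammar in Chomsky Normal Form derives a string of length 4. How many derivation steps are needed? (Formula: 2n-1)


Chomsky Normal Form derivation:
String length n = 4
Each step either:
  - Splits a nonterminal into two (n-1 such steps)
  - Converts a nonterminal to terminal (n such steps)
Total = (n-1) + n = 2n - 1
= 2(4) - 1
= 8 - 1
= 7

7


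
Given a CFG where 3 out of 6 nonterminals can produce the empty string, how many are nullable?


Nonterminals: {S, A, B, C, D, E}
A nonterminal is nullable if it can derive epsilon
Counting nullable nonterminals: 3
Total nullable = 3

3


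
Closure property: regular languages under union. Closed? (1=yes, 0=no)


Regular languages are closed under:
- Union (DFA product construction)
- Intersection (DFA product construction)
- Complement (swap accept/reject states)
- Concatenation (NFA construction)
- Kleene star (NFA construction)
union is in this list
Therefore: closed

1


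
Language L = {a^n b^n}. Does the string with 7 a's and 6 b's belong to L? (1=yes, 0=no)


Language requires equal numbers of a's and b's
PDA pushes for each 'a', pops for each 'b'
Number of a's = 7
Number of b's = 6
7 != 6 -> Reject

0


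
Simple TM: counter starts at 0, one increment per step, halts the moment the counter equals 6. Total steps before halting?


Counter starts at 0. Counting sequence:
  Step 1: counter = 1
  Step 2: counter = 2
  Step 3: counter = 3
  Step 4: counter = 4
  Step 5: counter = 5
  Step 6: counter = 6
Counter reached 6 -> halt
Total steps = 6

6


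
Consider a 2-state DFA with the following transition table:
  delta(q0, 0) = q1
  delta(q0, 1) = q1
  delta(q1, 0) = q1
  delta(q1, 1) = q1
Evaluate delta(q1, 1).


Looking up transition function:
delta(q1, 1) in the table
Row: q1, Column: 1
Result: q1

q1


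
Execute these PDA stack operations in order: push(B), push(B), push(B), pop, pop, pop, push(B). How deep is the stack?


Tracing stack operations:
  push(B) -> stack = [B], depth=1
  push(B) -> stack = [B,B], depth=2
  push(B) -> stack = [B,B,B], depth=3
  pop -> removed B, stack = [B,B], depth=2
  pop -> removed B, stack = [B], depth=1
  pop -> removed B, stack = [], depth=0
  push(B) -> stack = [B], depth=1
Final depth = 1

1


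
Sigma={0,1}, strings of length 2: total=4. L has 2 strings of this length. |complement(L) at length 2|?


Alphabet: {0,1}
String length: 2
Total strings of length 2 = 2^2 = 4
Strings in L = 2
Complement = total - |L|
= 4 - 2
= 2

2


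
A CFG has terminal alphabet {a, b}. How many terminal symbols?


Terminal symbols: a, b
Counting each: a (#1), b (#2)
Total = 2

2


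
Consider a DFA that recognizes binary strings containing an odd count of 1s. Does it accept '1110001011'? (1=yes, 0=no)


DFA has 2 states: q_even (start, accept=no) and q_odd
Processing string '1110001011' character by character:
  Position 0: read '1', 1-count=1 -> q_odd
  Position 1: read '1', 1-count=2 -> q_even
  Position 2: read '1', 1-count=3 -> q_odd
  Position 3: read '0', 1-count=3 -> q_odd (no change)
  Position 4: read '0', 1-count=3 -> q_odd (no change)
  Position 5: read '0', 1-count=3 -> q_odd (no change)
  Position 6: read '1', 1-count=4 -> q_even
  Position 7: read '0', 1-count=4 -> q_even (no change)
  Position 8: read '1', 1-count=5 -> q_odd
  Position 9: read '1', 1-count=6 -> q_even
Final state: q_even, total 1s = 6 (even); the DFA requires an odd count -> reject

0


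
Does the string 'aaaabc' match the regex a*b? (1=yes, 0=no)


Pattern: a*b
String: 'aaaabc'
Pattern requires: zero or more 'a's followed by exactly one 'b'
Found 4 leading 'a's
Remaining: 'bc'
Remaining is not 'b' -> no match
Result: 0

0


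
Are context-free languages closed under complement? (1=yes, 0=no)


CFL closure properties:
  Closed under: union, concatenation, Kleene star
  NOT closed under: intersection, complement
Operation 'complement' is in not-closed list -> No (not closed)

0


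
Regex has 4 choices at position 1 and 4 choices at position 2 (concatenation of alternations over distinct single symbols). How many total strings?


First group: 4 alternatives
Second group: 4 alternatives
Concatenation: each choice from group 1 pairs with each from group 2
Total = 4 x 4 = 16

16


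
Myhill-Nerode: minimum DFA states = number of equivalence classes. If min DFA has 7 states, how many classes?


Myhill-Nerode theorem:
Number of equivalence classes = number of states in minimal DFA
Minimal DFA states = 7
Therefore equivalence classes = 7

7


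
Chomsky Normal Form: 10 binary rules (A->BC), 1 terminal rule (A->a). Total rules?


CNF allows two rule forms:
  A -> BC (binary): 10 rules
  A -> a (terminal): 1 rule
Total = 10 + 1 = 11

11


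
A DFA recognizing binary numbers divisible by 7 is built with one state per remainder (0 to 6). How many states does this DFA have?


Divisibility by 7 is tracked via the remainder mod 7: 0, 1, ..., 6
The construction assigns one state to each remainder
Number of remainders = 7

7


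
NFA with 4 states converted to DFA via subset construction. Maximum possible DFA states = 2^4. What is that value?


NFA has 4 states
Subset construction: each DFA state = subset of NFA states
Maximum subsets = 2^4
2^4 = 16

16


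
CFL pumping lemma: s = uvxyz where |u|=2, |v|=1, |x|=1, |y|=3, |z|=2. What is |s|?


|s| = |u| + |v| + |x| + |y| + |z|
= 2 + 1 + 1 + 3 + 2
= 3 + 1 + 5
= 4 + 5
= 9

9


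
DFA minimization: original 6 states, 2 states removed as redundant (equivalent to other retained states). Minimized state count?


Original DFA: 6 states
Redundant states removed: 2
Minimized states = original - removed
= 6 - 2
= 4

4


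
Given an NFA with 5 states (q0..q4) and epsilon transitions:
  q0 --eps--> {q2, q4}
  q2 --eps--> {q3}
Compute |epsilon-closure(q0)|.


Starting from q0
Initialize closure = {q0}
Follow epsilon from q0 -> add q2
Follow epsilon from q0 -> add q4
Follow epsilon from q2 -> add q3
Final closure: {q0, q2, q3, q4}
Size = 4

4


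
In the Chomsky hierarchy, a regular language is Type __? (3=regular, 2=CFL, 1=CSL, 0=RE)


Chomsky hierarchy levels:
  Type 3: Regular (DFA/NFA/regex)
  Type 2: Context-free (PDA)
  Type 1: Context-sensitive
  Type 0: Recursively enumerable (TM)
'regular' corresponds to Type 3

3


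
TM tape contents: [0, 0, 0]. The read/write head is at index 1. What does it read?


Tape: [0, 0, 0]
Positions: 0 1 2
Values:    0 0 0
Head at position 1
tape[1] = 0

0


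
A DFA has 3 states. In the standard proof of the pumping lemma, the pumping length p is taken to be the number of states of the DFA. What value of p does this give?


Pumping lemma for regular languages (standard proof):
Take p = |Q|, the number of DFA states.
Any string of length >= |Q| passes through |Q|+1 states while reading its first |Q| symbols,
so by pigeonhole some state repeats, giving the loop that can be pumped.
Here |Q| = 3
Therefore the proof uses p = 3

3


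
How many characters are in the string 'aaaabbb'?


String: 'aaaabbb'
Counting characters:
  'a' appears 4 time(s)
  'b' appears 3 time(s)
Total length = 4 + 3 = 7

7


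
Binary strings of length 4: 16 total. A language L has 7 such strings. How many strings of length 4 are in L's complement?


Alphabet: {0,1}
String length: 4
Total strings of length 4 = 2^4 = 16
Strings in L = 7
Complement = total - |L|
= 16 - 7
= 9

9


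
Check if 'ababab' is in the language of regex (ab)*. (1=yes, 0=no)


Pattern: (ab)*
String: 'ababab'
Pattern requires: zero or more repetitions of 'ab'
Pairs: ['ab', 'ab', 'ab']
All pairs are 'ab'? Yes
Result: 1

1


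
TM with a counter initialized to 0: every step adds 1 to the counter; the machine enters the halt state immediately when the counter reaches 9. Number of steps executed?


Counter starts at 0. Counting sequence:
  Step 1: counter = 1
  Step 2: counter = 2
  Step 3: counter = 3
  Step 4: counter = 4
  Step 5: counter = 5
  Step 6: counter = 6
  ...
  Step 9: counter = 9
Counter reached 9 -> halt
Total steps = 9

9


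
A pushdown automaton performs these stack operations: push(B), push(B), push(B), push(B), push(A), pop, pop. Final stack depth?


Tracing stack operations:
  push(B) -> stack = [B], depth=1
  push(B) -> stack = [B,B], depth=2
  push(B) -> stack = [B,B,B], depth=3
  push(B) -> stack = [B,B,B,B], depth=4
  push(A) -> stack = [B,B,B,B,A], depth=5
  pop -> removed A, stack = [B,B,B,B], depth=4
  pop -> removed B, stack = [B,B,B], depth=3
Final depth = 3

3


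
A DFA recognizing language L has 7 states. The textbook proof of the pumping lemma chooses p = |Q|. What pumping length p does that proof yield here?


Pumping lemma for regular languages (standard proof):
Take p = |Q|, the number of DFA states.
Any string of length >= |Q| passes through |Q|+1 states while reading its first |Q| symbols,
so by pigeonhole some state repeats, giving the loop that can be pumped.
Here |Q| = 7
Therefore the proof uses p = 7

7


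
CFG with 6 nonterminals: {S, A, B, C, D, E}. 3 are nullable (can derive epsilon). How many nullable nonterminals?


Nonterminals: {S, A, B, C, D, E}
A nonterminal is nullable if it can derive epsilon
Counting nullable nonterminals: 3
Total nullable = 3

3


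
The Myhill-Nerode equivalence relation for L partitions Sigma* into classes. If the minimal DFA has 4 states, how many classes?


Myhill-Nerode theorem:
Number of equivalence classes = number of states in minimal DFA
Minimal DFA states = 4
Therefore equivalence classes = 4

4


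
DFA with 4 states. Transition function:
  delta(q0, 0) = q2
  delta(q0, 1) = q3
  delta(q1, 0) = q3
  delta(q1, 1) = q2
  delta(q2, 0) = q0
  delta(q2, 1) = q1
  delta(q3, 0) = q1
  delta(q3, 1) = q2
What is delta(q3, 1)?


Looking up transition function:
delta(q3, 1) in the table
Row: q3, Column: 1
Result: q2

q2


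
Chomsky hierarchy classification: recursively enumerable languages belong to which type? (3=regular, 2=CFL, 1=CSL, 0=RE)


Chomsky hierarchy levels:
  Type 3: Regular (DFA/NFA/regex)
  Type 2: Context-free (PDA)
  Type 1: Context-sensitive
  Type 0: Recursively enumerable (TM)
'recursively enumerable' corresponds to Type 0

0


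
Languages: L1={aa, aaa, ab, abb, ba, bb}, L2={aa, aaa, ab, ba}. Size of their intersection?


L1 = {aa, aaa, ab, abb, ba, bb}
L2 = {aa, aaa, ab, ba}
Checking each string in L1 against L2:
  'aa': in L2? Yes
  'aaa': in L2? Yes
  'ab': in L2? Yes
  'abb': in L2? No
  'ba': in L2? Yes
  'bb': in L2? No
Intersection = {aa, aaa, ab, ba}
|L1 ∩ L2| = 4

4


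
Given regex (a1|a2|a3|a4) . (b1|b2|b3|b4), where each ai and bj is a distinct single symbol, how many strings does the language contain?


First group: 4 alternatives
Second group: 4 alternatives
Concatenation: each choice from group 1 pairs with each from group 2
Total = 4 x 4 = 16

16


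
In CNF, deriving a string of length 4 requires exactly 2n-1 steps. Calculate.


Chomsky Normal Form derivation:
String length n = 4
Each step either:
  - Splits a nonterminal into two (n-1 such steps)
  - Converts a nonterminal to terminal (n such steps)
Total = (n-1) + n = 2n - 1
= 2(4) - 1
= 8 - 1
= 7

7


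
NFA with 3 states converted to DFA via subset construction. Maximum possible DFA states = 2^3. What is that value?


NFA has 3 states
Subset construction: each DFA state = subset of NFA states
Maximum subsets = 2^3
2^3 = 8

8


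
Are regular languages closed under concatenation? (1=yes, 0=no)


Regular languages are closed under all standard operations:
- Union: Yes (product construction)
- Intersection: Yes (product construction)
- Complement: Yes (swap accept/reject)
- Concatenation: Yes (NFA construction)
Operation: concatenation -> Closed

1


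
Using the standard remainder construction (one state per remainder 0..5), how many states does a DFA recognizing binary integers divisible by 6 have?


Divisibility by 6 is tracked via the remainder mod 6: 0, 1, ..., 5
The construction assigns one state to each remainder
Number of remainders = 6

6


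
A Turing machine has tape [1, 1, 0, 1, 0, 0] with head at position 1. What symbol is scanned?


Tape: [1, 1, 0, 1, 0, 0]
Positions: 0 1 2 3 4 5
Values:    1 1 0 1 0 0
Head at position 1
tape[1] = 1

1


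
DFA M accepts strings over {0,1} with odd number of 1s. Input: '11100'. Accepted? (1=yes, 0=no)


DFA has 2 states: q_even (start, accept=no) and q_odd
Processing string '11100' character by character:
  Position 0: read '1', 1-count=1 -> q_odd
  Position 1: read '1', 1-count=2 -> q_even
  Position 2: read '1', 1-count=3 -> q_odd
  Position 3: read '0', 1-count=3 -> q_odd (no change)
  Position 4: read '0', 1-count=3 -> q_odd (no change)
Final state: q_odd, total 1s = 3 (odd); the DFA requires an odd count -> accept

1


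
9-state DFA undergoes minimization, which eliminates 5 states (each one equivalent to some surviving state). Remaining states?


Original DFA: 9 states
Redundant states removed: 5
Minimized states = original - removed
= 9 - 5
= 4

4


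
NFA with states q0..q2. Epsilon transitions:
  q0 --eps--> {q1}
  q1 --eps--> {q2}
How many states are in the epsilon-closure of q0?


Starting from q0
Initialize closure = {q0}
Follow epsilon from q0 -> add q1
Follow epsilon from q1 -> add q2
Final closure: {q0, q1, q2}
Size = 3

3


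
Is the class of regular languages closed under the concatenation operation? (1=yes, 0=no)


Regular languages are closed under:
- Union (DFA product construction)
- Intersection (DFA product construction)
- Complement (swap accept/reject states)
- Concatenation (NFA construction)
- Kleene star (NFA construction)
concatenation is in this list
Therefore: closed

1


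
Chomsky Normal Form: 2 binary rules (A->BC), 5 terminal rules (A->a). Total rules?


CNF allows two rule forms:
  A -> BC (binary): 2 rules
  A -> a (terminal): 5 rules
Total = 2 + 5 = 7

7


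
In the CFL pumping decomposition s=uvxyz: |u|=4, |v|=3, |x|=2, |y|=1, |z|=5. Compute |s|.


|s| = |u| + |v| + |x| + |y| + |z|
= 4 + 3 + 2 + 1 + 5
= 7 + 2 + 6
= 9 + 6
= 15

15


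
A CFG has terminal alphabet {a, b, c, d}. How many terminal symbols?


Terminal symbols: a, b, c, d
Counting each: a (#1), b (#2), c (#3), d (#4)
Total = 4

4


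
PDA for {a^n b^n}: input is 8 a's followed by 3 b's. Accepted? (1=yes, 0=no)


Language requires equal numbers of a's and b's
PDA pushes for each 'a', pops for each 'b'
Number of a's = 8
Number of b's = 3
8 != 3 -> Reject

0


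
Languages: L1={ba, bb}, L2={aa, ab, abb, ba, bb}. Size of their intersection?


L1 = {ba, bb}
L2 = {aa, ab, abb, ba, bb}
Checking each string in L1 against L2:
  'ba': in L2? Yes
  'bb': in L2? Yes
Intersection = {ba, bb}
|L1 ∩ L2| = 2

2


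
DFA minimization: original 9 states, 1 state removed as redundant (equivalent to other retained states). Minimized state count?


Original DFA: 9 states
Redundant states removed: 1
Minimized states = original - removed
= 9 - 1
= 8

8


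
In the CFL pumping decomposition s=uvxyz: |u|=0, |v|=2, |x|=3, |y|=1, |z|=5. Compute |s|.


|s| = |u| + |v| + |x| + |y| + |z|
= 0 + 2 + 3 + 1 + 5
= 2 + 3 + 6
= 5 + 6
= 11

11


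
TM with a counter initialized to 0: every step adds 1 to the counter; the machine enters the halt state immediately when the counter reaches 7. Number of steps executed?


Counter starts at 0. Counting sequence:
  Step 1: counter = 1
  Step 2: counter = 2
  Step 3: counter = 3
  Step 4: counter = 4
  Step 5: counter = 5
  Step 6: counter = 6
  Step 7: counter = 7
Counter reached 7 -> halt
Total steps = 7

7


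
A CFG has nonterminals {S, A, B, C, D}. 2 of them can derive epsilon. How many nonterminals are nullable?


Nonterminals: {S, A, B, C, D}
A nonterminal is nullable if it can derive epsilon
Counting nullable nonterminals: 2
Total nullable = 2

2


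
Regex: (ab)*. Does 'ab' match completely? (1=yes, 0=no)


Pattern: (ab)*
String: 'ab'
Pattern requires: zero or more repetitions of 'ab'
Pairs: ['ab']
All pairs are 'ab'? Yes
Result: 1

1


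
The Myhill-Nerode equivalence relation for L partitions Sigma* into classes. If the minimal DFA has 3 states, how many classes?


Myhill-Nerode theorem:
Number of equivalence classes = number of states in minimal DFA
Minimal DFA states = 3
Therefore equivalence classes = 3

3


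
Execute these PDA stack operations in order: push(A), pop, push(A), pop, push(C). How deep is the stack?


Tracing stack operations:
  push(A) -> stack = [A], depth=1
  pop -> removed A, stack = [], depth=0
  push(A) -> stack = [A], depth=1
  pop -> removed A, stack = [], depth=0
  push(C) -> stack = [C], depth=1
Final depth = 1

1


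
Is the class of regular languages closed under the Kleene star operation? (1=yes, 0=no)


Regular languages are closed under:
- Union (DFA product construction)
- Intersection (DFA product construction)
- Complement (swap accept/reject states)
- Concatenation (NFA construction)
- Kleene star (NFA construction)
Kleene star is in this list
Therefore: closed

1


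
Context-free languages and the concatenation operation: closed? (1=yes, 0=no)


CFL closure properties:
  Closed under: union, concatenation, Kleene star
  NOT closed under: intersection, complement
Operation 'concatenation' is in closed list -> Yes (closed)

1


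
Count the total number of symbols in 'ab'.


String: 'ab'
Counting characters:
  'a' appears 1 time(s)
  'b' appears 1 time(s)
Total length = 1 + 1 = 2

2


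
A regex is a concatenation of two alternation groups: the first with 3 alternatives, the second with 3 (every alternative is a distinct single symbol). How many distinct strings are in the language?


First group: 3 alternatives
Second group: 3 alternatives
Concatenation: each choice from group 1 pairs with each from group 2
Total = 3 x 3 = 9

9


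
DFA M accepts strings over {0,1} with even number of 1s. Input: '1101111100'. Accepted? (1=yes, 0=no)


DFA has 2 states: q_even (start, accept=yes) and q_odd
Processing string '1101111100' character by character:
  Position 0: read '1', 1-count=1 -> q_odd
  Position 1: read '1', 1-count=2 -> q_even
  Position 2: read '0', 1-count=2 -> q_even (no change)
  Position 3: read '1', 1-count=3 -> q_odd
  Position 4: read '1', 1-count=4 -> q_even
  Position 5: read '1', 1-count=5 -> q_odd
  Position 6: read '1', 1-count=6 -> q_even
  Position 7: read '1', 1-count=7 -> q_odd
  Position 8: read '0', 1-count=7 -> q_odd (no change)
  Position 9: read '0', 1-count=7 -> q_odd (no change)
Final state: q_odd, total 1s = 7 (odd); the DFA requires an even count -> reject

0


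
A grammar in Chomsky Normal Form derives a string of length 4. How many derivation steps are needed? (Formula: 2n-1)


Chomsky Normal Form derivation:
String length n = 4
Each step either:
  - Splits a nonterminal into two (n-1 such steps)
  - Converts a nonterminal to terminal (n such steps)
Total = (n-1) + n = 2n - 1
= 2(4) - 1
= 8 - 1
= 7

7


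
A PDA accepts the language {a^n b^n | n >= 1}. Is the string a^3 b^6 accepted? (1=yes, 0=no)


Language requires equal numbers of a's and b's
PDA pushes for each 'a', pops for each 'b'
Number of a's = 3
Number of b's = 6
3 != 6 -> Reject

0


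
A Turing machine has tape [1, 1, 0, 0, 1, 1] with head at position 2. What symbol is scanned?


Tape: [1, 1, 0, 0, 1, 1]
Positions: 0 1 2 3 4 5
Values:    1 1 0 0 1 1
Head at position 2
tape[2] = 0

0


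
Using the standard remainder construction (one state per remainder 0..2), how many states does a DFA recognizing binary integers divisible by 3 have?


Divisibility by 3 is tracked via the remainder mod 3: 0, 1, ..., 2
The construction assigns one state to each remainder
Number of remainders = 3

3


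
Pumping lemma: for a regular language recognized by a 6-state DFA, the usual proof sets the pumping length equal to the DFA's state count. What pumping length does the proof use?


Pumping lemma for regular languages (standard proof):
Take p = |Q|, the number of DFA states.
Any string of length >= |Q| passes through |Q|+1 states while reading its first |Q| symbols,
so by pigeonhole some state repeats, giving the loop that can be pumped.
Here |Q| = 6
Therefore the proof uses p = 6

6


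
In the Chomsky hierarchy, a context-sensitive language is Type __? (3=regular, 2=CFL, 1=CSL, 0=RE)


Chomsky hierarchy levels:
  Type 3: Regular (DFA/NFA/regex)
  Type 2: Context-free (PDA)
  Type 1: Context-sensitive
  Type 0: Recursively enumerable (TM)
'context-sensitive' corresponds to Type 1

1


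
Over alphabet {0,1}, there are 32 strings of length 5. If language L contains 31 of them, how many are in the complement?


Alphabet: {0,1}
String length: 5
Total strings of length 5 = 2^5 = 32
Strings in L = 31
Complement = total - |L|
= 32 - 31
= 1

1


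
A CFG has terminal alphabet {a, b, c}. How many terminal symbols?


Terminal symbols: a, b, c
Counting each: a (#1), b (#2), c (#3)
Total = 3

3


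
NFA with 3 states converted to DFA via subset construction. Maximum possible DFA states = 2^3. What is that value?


NFA has 3 states
Subset construction: each DFA state = subset of NFA states
Maximum subsets = 2^3
2^3 = 8

8


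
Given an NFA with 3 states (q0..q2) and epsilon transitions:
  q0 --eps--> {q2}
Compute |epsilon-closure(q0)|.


Starting from q0
Initialize closure = {q0}
Follow epsilon from q0 -> add q2
Final closure: {q0, q2}
Size = 2

2


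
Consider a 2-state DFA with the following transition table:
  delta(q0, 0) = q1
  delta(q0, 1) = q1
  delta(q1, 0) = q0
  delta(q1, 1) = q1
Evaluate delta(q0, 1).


Looking up transition function:
delta(q0, 1) in the table
Row: q0, Column: 1
Result: q1

q1


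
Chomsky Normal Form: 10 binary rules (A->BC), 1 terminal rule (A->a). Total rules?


CNF allows two rule forms:
  A -> BC (binary): 10 rules
  A -> a (terminal): 1 rule
Total = 10 + 1 = 11

11


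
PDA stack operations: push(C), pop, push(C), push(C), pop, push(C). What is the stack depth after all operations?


Tracing stack operations:
  push(C) -> stack = [C], depth=1
  pop -> removed C, stack = [], depth=0
  push(C) -> stack = [C], depth=1
  push(C) -> stack = [C,C], depth=2
  pop -> removed C, stack = [C], depth=1
  push(C) -> stack = [C,C], depth=2
Final depth = 2

2


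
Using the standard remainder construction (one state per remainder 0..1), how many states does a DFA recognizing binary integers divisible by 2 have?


Divisibility by 2 is tracked via the remainder mod 2: 0, 1, ..., 1
The construction assigns one state to each remainder
Number of remainders = 2

2


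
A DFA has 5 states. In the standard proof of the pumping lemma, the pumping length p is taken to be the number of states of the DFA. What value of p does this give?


Pumping lemma for regular languages (standard proof):
Take p = |Q|, the number of DFA states.
Any string of length >= |Q| passes through |Q|+1 states while reading its first |Q| symbols,
so by pigeonhole some state repeats, giving the loop that can be pumped.
Here |Q| = 5
Therefore the proof uses p = 5

5


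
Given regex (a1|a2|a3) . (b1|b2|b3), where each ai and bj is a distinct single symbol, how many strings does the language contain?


First group: 3 alternatives
Second group: 3 alternatives
Concatenation: each choice from group 1 pairs with each from group 2
Total = 3 x 3 = 9

9


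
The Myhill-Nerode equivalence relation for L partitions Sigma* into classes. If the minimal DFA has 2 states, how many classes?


Myhill-Nerode theorem:
Number of equivalence classes = number of states in minimal DFA
Minimal DFA states = 2
Therefore equivalence classes = 2

2


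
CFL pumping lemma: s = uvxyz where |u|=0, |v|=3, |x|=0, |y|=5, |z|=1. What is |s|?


|s| = |u| + |v| + |x| + |y| + |z|
= 0 + 3 + 0 + 5 + 1
= 3 + 0 + 6
= 3 + 6
= 9

9


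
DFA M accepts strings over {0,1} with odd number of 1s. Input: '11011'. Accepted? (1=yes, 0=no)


DFA has 2 states: q_even (start, accept=no) and q_odd
Processing string '11011' character by character:
  Position 0: read '1', 1-count=1 -> q_odd
  Position 1: read '1', 1-count=2 -> q_even
  Position 2: read '0', 1-count=2 -> q_even (no change)
  Position 3: read '1', 1-count=3 -> q_odd
  Position 4: read '1', 1-count=4 -> q_even
Final state: q_even, total 1s = 4 (even); the DFA requires an odd count -> reject

0


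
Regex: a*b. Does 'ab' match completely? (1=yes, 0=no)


Pattern: a*b
String: 'ab'
Pattern requires: zero or more 'a's followed by exactly one 'b'
Found 1 leading 'a's
Remaining: 'b'
Remaining is exactly 'b' -> match
Result: 1

1


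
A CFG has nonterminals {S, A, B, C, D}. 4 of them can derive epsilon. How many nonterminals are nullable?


Nonterminals: {S, A, B, C, D}
A nonterminal is nullable if it can derive epsilon
Counting nullable nonterminals: 4
Total nullable = 4

4


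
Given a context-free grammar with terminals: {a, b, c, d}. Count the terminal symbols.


Terminal symbols: a, b, c, d
Counting each: a (#1), b (#2), c (#3), d (#4)
Total = 4

4


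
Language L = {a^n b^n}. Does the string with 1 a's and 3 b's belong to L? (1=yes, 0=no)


Language requires equal numbers of a's and b's
PDA pushes for each 'a', pops for each 'b'
Number of a's = 1
Number of b's = 3
1 != 3 -> Reject

0


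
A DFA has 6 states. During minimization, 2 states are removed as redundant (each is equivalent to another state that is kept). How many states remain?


Original DFA: 6 states
Redundant states removed: 2
Minimized states = original - removed
= 6 - 2
= 4

4


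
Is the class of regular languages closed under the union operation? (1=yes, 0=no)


Regular languages are closed under:
- Union (DFA product construction)
- Intersection (DFA product construction)
- Complement (swap accept/reject states)
- Concatenation (NFA construction)
- Kleene star (NFA construction)
union is in this list
Therefore: closed

1


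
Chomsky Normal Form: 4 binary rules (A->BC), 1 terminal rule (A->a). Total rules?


CNF allows two rule forms:
  A -> BC (binary): 4 rules
  A -> a (terminal): 1 rule
Total = 4 + 1 = 5

5


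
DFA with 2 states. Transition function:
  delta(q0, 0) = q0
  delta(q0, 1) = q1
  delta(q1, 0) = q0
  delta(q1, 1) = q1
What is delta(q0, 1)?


Looking up transition function:
delta(q0, 1) in the table
Row: q0, Column: 1
Result: q1

q1


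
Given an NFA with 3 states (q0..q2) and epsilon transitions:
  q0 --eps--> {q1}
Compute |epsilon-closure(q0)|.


Starting from q0
Initialize closure = {q0}
Follow epsilon from q0 -> add q1
Final closure: {q0, q1}
Size = 2

2


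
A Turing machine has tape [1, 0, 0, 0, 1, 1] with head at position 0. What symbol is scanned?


Tape: [1, 0, 0, 0, 1, 1]
Positions: 0 1 2 3 4 5
Values:    1 0 0 0 1 1
Head at position 0
tape[0] = 1

1


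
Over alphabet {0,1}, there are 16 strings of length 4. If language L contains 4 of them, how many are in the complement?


Alphabet: {0,1}
String length: 4
Total strings of length 4 = 2^4 = 16
Strings in L = 4
Complement = total - |L|
= 16 - 4
= 12

12


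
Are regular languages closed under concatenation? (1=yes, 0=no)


Regular languages are closed under all standard operations:
- Union: Yes (product construction)
- Intersection: Yes (product construction)
- Complement: Yes (swap accept/reject)
- Concatenation: Yes (NFA construction)
Operation: concatenation -> Closed

1


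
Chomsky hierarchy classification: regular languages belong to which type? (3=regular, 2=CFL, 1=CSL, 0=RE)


Chomsky hierarchy levels:
  Type 3: Regular (DFA/NFA/regex)
  Type 2: Context-free (PDA)
  Type 1: Context-sensitive
  Type 0: Recursively enumerable (TM)
'regular' corresponds to Type 3

3


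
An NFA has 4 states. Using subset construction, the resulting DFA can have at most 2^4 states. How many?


NFA has 4 states
Subset construction: each DFA state = subset of NFA states
Maximum subsets = 2^4
2^4 = 16

16


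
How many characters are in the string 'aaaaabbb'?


String: 'aaaaabbb'
Counting characters:
  'a' appears 5 time(s)
  'b' appears 3 time(s)
Total length = 5 + 3 = 8

8


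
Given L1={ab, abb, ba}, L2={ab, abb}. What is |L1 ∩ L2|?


L1 = {ab, abb, ba}
L2 = {ab, abb}
Checking each string in L1 against L2:
  'ab': in L2? Yes
  'abb': in L2? Yes
  'ba': in L2? No
Intersection = {ab, abb}
|L1 ∩ L2| = 2

2


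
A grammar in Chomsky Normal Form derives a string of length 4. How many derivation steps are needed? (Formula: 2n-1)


Chomsky Normal Form derivation:
String length n = 4
Each step either:
  - Splits a nonterminal into two (n-1 such steps)
  - Converts a nonterminal to terminal (n such steps)
Total = (n-1) + n = 2n - 1
= 2(4) - 1
= 8 - 1
= 7

7


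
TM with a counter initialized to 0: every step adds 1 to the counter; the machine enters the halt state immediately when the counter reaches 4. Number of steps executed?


Counter starts at 0. Counting sequence:
  Step 1: counter = 1
  Step 2: counter = 2
  Step 3: counter = 3
  Step 4: counter = 4
Counter reached 4 -> halt
Total steps = 4

4


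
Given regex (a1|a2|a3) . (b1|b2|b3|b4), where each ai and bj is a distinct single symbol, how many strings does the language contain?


First group: 3 alternatives
Second group: 4 alternatives
Concatenation: each choice from group 1 pairs with each from group 2
Total = 3 x 4 = 12

12


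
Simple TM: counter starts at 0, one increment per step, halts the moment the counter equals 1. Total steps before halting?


Counter starts at 0. Counting sequence:
  Step 1: counter = 1
Counter reached 1 -> halt
Total steps = 1

1


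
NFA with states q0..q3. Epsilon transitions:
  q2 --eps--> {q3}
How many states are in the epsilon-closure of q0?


Starting from q0
Initialize closure = {q0}
q0 has no outgoing epsilon transitions -> nothing to add
Final closure: {q0}
Size = 1

1


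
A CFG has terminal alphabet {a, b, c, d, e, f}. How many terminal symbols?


Terminal symbols: a, b, c, d, e, f
Counting each: a (#1), b (#2), c (#3), d (#4), e (#5), f (#6)
Total = 6

6


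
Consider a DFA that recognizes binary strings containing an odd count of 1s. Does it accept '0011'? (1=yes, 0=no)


DFA has 2 states: q_even (start, accept=no) and q_odd
Processing string '0011' character by character:
  Position 0: read '0', 1-count=0 -> q_even (no change)
  Position 1: read '0', 1-count=0 -> q_even (no change)
  Position 2: read '1', 1-count=1 -> q_odd
  Position 3: read '1', 1-count=2 -> q_even
Final state: q_even, total 1s = 2 (even); the DFA requires an odd count -> reject

0


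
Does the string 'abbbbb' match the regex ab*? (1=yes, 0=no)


Pattern: ab*
String: 'abbbbb'
Pattern requires: exactly one 'a' followed by zero or more 'b's
First char is 'a' -> OK
Rest 'bbbbb': all b's? Yes
Result: 1

1


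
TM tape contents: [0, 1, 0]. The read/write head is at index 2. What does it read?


Tape: [0, 1, 0]
Positions: 0 1 2
Values:    0 1 0
Head at position 2
tape[2] = 0

0


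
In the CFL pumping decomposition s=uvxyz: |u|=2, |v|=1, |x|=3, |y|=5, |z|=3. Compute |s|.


|s| = |u| + |v| + |x| + |y| + |z|
= 2 + 1 + 3 + 5 + 3
= 3 + 3 + 8
= 6 + 8
= 14

14


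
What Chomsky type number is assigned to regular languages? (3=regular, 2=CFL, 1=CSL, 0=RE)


Chomsky hierarchy levels:
  Type 3: Regular (DFA/NFA/regex)
  Type 2: Context-free (PDA)
  Type 1: Context-sensitive
  Type 0: Recursively enumerable (TM)
'regular' corresponds to Type 3

3


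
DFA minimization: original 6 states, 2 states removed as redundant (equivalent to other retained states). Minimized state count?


Original DFA: 6 states
Redundant states removed: 2
Minimized states = original - removed
= 6 - 2
= 4

4


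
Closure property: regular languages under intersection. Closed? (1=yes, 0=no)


Regular languages are closed under:
- Union (DFA product construction)
- Intersection (DFA product construction)
- Complement (swap accept/reject states)
- Concatenation (NFA construction)
- Kleene star (NFA construction)
intersection is in this list
Therefore: closed

1


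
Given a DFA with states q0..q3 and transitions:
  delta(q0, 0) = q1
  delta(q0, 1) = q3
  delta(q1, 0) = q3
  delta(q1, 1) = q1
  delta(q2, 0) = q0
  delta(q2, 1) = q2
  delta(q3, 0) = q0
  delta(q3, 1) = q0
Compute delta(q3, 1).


Looking up transition function:
delta(q3, 1) in the table
Row: q3, Column: 1
Result: q0

q0


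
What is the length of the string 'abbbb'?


String: 'abbbb'
Counting characters:
  'a' appears 1 time(s)
  'b' appears 4 time(s)
Total length = 1 + 4 = 5

5


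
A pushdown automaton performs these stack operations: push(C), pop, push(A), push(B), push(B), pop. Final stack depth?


Tracing stack operations:
  push(C) -> stack = [C], depth=1
  pop -> removed C, stack = [], depth=0
  push(A) -> stack = [A], depth=1
  push(B) -> stack = [A,B], depth=2
  push(B) -> stack = [A,B,B], depth=3
  pop -> removed B, stack = [A,B], depth=2
Final depth = 2

2


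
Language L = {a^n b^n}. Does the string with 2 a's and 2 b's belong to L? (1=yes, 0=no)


Language requires equal numbers of a's and b's
PDA pushes for each 'a', pops for each 'b'
Number of a's = 2
Number of b's = 2
2 == 2 -> Accept

1


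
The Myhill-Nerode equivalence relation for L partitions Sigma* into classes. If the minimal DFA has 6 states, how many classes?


Myhill-Nerode theorem:
Number of equivalence classes = number of states in minimal DFA
Minimal DFA states = 6
Therefore equivalence classes = 6

6


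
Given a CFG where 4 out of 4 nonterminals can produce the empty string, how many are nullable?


Nonterminals: {S, A, B, C}
A nonterminal is nullable if it can derive epsilon
Counting nullable nonterminals: 4
Total nullable = 4

4


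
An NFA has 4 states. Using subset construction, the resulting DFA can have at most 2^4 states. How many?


NFA has 4 states
Subset construction: each DFA state = subset of NFA states
Maximum subsets = 2^4
2^4 = 16

16


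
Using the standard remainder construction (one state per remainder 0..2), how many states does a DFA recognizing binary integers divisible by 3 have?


Divisibility by 3 is tracked via the remainder mod 3: 0, 1, ..., 2
The construction assigns one state to each remainder
Number of remainders = 3

3


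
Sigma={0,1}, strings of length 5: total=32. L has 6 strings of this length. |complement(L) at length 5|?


Alphabet: {0,1}
String length: 5
Total strings of length 5 = 2^5 = 32
Strings in L = 6
Complement = total - |L|
= 32 - 6
= 26

26


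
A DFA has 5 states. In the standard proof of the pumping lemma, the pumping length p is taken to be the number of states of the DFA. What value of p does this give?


Pumping lemma for regular languages (standard proof):
Take p = |Q|, the number of DFA states.
Any string of length >= |Q| passes through |Q|+1 states while reading its first |Q| symbols,
so by pigeonhole some state repeats, giving the loop that can be pumped.
Here |Q| = 5
Therefore the proof uses p = 5

5


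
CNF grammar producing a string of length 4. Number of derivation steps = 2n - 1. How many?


Chomsky Normal Form derivation:
String length n = 4
Each step either:
  - Splits a nonterminal into two (n-1 such steps)
  - Converts a nonterminal to terminal (n such steps)
Total = (n-1) + n = 2n - 1
= 2(4) - 1
= 8 - 1
= 7

7


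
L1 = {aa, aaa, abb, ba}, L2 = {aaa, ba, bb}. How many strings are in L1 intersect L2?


L1 = {aa, aaa, abb, ba}
L2 = {aaa, ba, bb}
Checking each string in L1 against L2:
  'aa': in L2? No
  'aaa': in L2? Yes
  'abb': in L2? No
  'ba': in L2? Yes
Intersection = {aaa, ba}
|L1 ∩ L2| = 2

2


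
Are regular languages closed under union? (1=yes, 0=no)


Regular languages are closed under all standard operations:
- Union: Yes (product construction)
- Intersection: Yes (product construction)
- Complement: Yes (swap accept/reject)
- Concatenation: Yes (NFA construction)
Operation: union -> Closed

1


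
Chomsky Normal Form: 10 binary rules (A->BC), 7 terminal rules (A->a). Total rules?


CNF allows two rule forms:
  A -> BC (binary): 10 rules
  A -> a (terminal): 7 rules
Total = 10 + 7 = 17

17


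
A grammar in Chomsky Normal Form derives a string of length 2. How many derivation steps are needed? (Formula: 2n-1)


Chomsky Normal Form derivation:
String length n = 2
Each step either:
  - Splits a nonterminal into two (n-1 such steps)
  - Converts a nonterminal to terminal (n such steps)
Total = (n-1) + n = 2n - 1
= 2(2) - 1
= 4 - 1
= 3

3
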